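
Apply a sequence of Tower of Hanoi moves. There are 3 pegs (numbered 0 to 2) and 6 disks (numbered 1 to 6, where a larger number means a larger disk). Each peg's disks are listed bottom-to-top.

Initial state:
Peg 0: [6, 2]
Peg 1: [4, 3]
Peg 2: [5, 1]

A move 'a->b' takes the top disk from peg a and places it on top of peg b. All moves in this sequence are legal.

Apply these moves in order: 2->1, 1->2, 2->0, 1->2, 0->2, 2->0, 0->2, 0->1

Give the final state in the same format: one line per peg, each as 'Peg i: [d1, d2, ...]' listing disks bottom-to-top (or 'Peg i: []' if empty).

Answer: Peg 0: [6]
Peg 1: [4, 2]
Peg 2: [5, 3, 1]

Derivation:
After move 1 (2->1):
Peg 0: [6, 2]
Peg 1: [4, 3, 1]
Peg 2: [5]

After move 2 (1->2):
Peg 0: [6, 2]
Peg 1: [4, 3]
Peg 2: [5, 1]

After move 3 (2->0):
Peg 0: [6, 2, 1]
Peg 1: [4, 3]
Peg 2: [5]

After move 4 (1->2):
Peg 0: [6, 2, 1]
Peg 1: [4]
Peg 2: [5, 3]

After move 5 (0->2):
Peg 0: [6, 2]
Peg 1: [4]
Peg 2: [5, 3, 1]

After move 6 (2->0):
Peg 0: [6, 2, 1]
Peg 1: [4]
Peg 2: [5, 3]

After move 7 (0->2):
Peg 0: [6, 2]
Peg 1: [4]
Peg 2: [5, 3, 1]

After move 8 (0->1):
Peg 0: [6]
Peg 1: [4, 2]
Peg 2: [5, 3, 1]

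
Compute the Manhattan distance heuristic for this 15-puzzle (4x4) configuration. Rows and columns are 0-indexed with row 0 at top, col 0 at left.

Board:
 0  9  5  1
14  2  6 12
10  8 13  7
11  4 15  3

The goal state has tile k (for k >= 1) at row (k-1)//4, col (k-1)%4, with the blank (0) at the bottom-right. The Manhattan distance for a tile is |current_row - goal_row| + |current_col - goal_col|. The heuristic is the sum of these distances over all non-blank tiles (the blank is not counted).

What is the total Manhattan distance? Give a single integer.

Answer: 36

Derivation:
Tile 9: (0,1)->(2,0) = 3
Tile 5: (0,2)->(1,0) = 3
Tile 1: (0,3)->(0,0) = 3
Tile 14: (1,0)->(3,1) = 3
Tile 2: (1,1)->(0,1) = 1
Tile 6: (1,2)->(1,1) = 1
Tile 12: (1,3)->(2,3) = 1
Tile 10: (2,0)->(2,1) = 1
Tile 8: (2,1)->(1,3) = 3
Tile 13: (2,2)->(3,0) = 3
Tile 7: (2,3)->(1,2) = 2
Tile 11: (3,0)->(2,2) = 3
Tile 4: (3,1)->(0,3) = 5
Tile 15: (3,2)->(3,2) = 0
Tile 3: (3,3)->(0,2) = 4
Sum: 3 + 3 + 3 + 3 + 1 + 1 + 1 + 1 + 3 + 3 + 2 + 3 + 5 + 0 + 4 = 36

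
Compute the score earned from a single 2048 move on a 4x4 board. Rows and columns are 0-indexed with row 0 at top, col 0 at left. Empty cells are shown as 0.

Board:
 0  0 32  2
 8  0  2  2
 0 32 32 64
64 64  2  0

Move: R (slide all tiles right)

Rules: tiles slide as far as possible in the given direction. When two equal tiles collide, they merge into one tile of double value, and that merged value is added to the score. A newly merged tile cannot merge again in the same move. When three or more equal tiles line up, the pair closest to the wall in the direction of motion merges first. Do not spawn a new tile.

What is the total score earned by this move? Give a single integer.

Answer: 196

Derivation:
Slide right:
row 0: [0, 0, 32, 2] -> [0, 0, 32, 2]  score +0 (running 0)
row 1: [8, 0, 2, 2] -> [0, 0, 8, 4]  score +4 (running 4)
row 2: [0, 32, 32, 64] -> [0, 0, 64, 64]  score +64 (running 68)
row 3: [64, 64, 2, 0] -> [0, 0, 128, 2]  score +128 (running 196)
Board after move:
  0   0  32   2
  0   0   8   4
  0   0  64  64
  0   0 128   2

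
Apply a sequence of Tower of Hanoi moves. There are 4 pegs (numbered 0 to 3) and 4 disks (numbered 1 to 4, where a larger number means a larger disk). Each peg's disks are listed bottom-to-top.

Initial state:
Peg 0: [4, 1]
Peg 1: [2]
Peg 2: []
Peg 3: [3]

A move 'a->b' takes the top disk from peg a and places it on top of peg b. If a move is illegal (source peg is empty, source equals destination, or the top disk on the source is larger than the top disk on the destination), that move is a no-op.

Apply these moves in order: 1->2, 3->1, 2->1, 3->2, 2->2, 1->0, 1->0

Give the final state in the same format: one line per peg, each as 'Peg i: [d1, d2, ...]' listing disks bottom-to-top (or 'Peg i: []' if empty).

Answer: Peg 0: [4, 1]
Peg 1: [3, 2]
Peg 2: []
Peg 3: []

Derivation:
After move 1 (1->2):
Peg 0: [4, 1]
Peg 1: []
Peg 2: [2]
Peg 3: [3]

After move 2 (3->1):
Peg 0: [4, 1]
Peg 1: [3]
Peg 2: [2]
Peg 3: []

After move 3 (2->1):
Peg 0: [4, 1]
Peg 1: [3, 2]
Peg 2: []
Peg 3: []

After move 4 (3->2):
Peg 0: [4, 1]
Peg 1: [3, 2]
Peg 2: []
Peg 3: []

After move 5 (2->2):
Peg 0: [4, 1]
Peg 1: [3, 2]
Peg 2: []
Peg 3: []

After move 6 (1->0):
Peg 0: [4, 1]
Peg 1: [3, 2]
Peg 2: []
Peg 3: []

After move 7 (1->0):
Peg 0: [4, 1]
Peg 1: [3, 2]
Peg 2: []
Peg 3: []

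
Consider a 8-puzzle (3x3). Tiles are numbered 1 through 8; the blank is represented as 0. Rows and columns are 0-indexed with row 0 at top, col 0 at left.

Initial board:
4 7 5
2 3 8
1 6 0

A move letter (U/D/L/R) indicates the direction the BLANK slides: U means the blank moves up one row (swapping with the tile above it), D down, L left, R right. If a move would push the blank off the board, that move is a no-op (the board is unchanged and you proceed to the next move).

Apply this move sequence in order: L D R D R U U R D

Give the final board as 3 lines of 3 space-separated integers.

After move 1 (L):
4 7 5
2 3 8
1 0 6

After move 2 (D):
4 7 5
2 3 8
1 0 6

After move 3 (R):
4 7 5
2 3 8
1 6 0

After move 4 (D):
4 7 5
2 3 8
1 6 0

After move 5 (R):
4 7 5
2 3 8
1 6 0

After move 6 (U):
4 7 5
2 3 0
1 6 8

After move 7 (U):
4 7 0
2 3 5
1 6 8

After move 8 (R):
4 7 0
2 3 5
1 6 8

After move 9 (D):
4 7 5
2 3 0
1 6 8

Answer: 4 7 5
2 3 0
1 6 8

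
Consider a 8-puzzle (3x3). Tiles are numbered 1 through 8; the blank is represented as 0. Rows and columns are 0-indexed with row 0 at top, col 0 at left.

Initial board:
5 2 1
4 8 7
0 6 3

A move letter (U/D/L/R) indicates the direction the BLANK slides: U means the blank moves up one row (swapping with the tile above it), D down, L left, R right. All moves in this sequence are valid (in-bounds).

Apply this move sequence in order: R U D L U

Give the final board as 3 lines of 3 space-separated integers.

Answer: 5 2 1
0 8 7
4 6 3

Derivation:
After move 1 (R):
5 2 1
4 8 7
6 0 3

After move 2 (U):
5 2 1
4 0 7
6 8 3

After move 3 (D):
5 2 1
4 8 7
6 0 3

After move 4 (L):
5 2 1
4 8 7
0 6 3

After move 5 (U):
5 2 1
0 8 7
4 6 3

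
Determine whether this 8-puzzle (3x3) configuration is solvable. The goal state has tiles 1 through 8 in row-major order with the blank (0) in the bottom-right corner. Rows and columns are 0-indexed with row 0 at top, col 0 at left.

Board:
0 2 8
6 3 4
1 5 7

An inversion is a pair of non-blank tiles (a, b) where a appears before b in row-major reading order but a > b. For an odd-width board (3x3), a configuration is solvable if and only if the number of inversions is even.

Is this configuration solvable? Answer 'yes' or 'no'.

Inversions (pairs i<j in row-major order where tile[i] > tile[j] > 0): 13
13 is odd, so the puzzle is not solvable.

Answer: no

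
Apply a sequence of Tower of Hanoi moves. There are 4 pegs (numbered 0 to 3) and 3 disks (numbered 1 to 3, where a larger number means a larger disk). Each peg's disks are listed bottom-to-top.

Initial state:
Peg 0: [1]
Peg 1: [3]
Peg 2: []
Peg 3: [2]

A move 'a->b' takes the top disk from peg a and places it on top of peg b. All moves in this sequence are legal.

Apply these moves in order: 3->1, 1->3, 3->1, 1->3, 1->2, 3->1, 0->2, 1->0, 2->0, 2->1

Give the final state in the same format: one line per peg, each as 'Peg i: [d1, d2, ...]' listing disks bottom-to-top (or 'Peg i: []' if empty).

Answer: Peg 0: [2, 1]
Peg 1: [3]
Peg 2: []
Peg 3: []

Derivation:
After move 1 (3->1):
Peg 0: [1]
Peg 1: [3, 2]
Peg 2: []
Peg 3: []

After move 2 (1->3):
Peg 0: [1]
Peg 1: [3]
Peg 2: []
Peg 3: [2]

After move 3 (3->1):
Peg 0: [1]
Peg 1: [3, 2]
Peg 2: []
Peg 3: []

After move 4 (1->3):
Peg 0: [1]
Peg 1: [3]
Peg 2: []
Peg 3: [2]

After move 5 (1->2):
Peg 0: [1]
Peg 1: []
Peg 2: [3]
Peg 3: [2]

After move 6 (3->1):
Peg 0: [1]
Peg 1: [2]
Peg 2: [3]
Peg 3: []

After move 7 (0->2):
Peg 0: []
Peg 1: [2]
Peg 2: [3, 1]
Peg 3: []

After move 8 (1->0):
Peg 0: [2]
Peg 1: []
Peg 2: [3, 1]
Peg 3: []

After move 9 (2->0):
Peg 0: [2, 1]
Peg 1: []
Peg 2: [3]
Peg 3: []

After move 10 (2->1):
Peg 0: [2, 1]
Peg 1: [3]
Peg 2: []
Peg 3: []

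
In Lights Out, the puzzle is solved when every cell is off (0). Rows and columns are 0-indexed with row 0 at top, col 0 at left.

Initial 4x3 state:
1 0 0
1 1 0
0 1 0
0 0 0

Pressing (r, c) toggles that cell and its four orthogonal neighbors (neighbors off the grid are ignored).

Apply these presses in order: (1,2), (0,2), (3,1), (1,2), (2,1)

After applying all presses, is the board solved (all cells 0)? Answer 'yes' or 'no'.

Answer: no

Derivation:
After press 1 at (1,2):
1 0 1
1 0 1
0 1 1
0 0 0

After press 2 at (0,2):
1 1 0
1 0 0
0 1 1
0 0 0

After press 3 at (3,1):
1 1 0
1 0 0
0 0 1
1 1 1

After press 4 at (1,2):
1 1 1
1 1 1
0 0 0
1 1 1

After press 5 at (2,1):
1 1 1
1 0 1
1 1 1
1 0 1

Lights still on: 10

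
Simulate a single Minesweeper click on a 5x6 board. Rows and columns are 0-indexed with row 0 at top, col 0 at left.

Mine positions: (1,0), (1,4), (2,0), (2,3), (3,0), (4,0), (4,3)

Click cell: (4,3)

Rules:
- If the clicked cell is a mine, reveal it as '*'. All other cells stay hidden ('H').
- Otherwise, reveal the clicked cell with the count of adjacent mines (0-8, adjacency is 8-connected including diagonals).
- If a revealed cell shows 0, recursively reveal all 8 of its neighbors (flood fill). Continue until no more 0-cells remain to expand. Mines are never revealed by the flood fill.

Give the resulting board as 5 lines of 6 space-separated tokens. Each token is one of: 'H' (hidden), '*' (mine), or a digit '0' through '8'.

H H H H H H
H H H H H H
H H H H H H
H H H H H H
H H H * H H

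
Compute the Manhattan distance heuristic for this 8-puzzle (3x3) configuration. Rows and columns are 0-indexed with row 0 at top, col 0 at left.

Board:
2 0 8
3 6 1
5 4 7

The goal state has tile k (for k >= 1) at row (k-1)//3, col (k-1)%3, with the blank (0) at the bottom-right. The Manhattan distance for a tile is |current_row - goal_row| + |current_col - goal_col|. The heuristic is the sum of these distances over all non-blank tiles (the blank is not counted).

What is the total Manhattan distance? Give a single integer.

Tile 2: (0,0)->(0,1) = 1
Tile 8: (0,2)->(2,1) = 3
Tile 3: (1,0)->(0,2) = 3
Tile 6: (1,1)->(1,2) = 1
Tile 1: (1,2)->(0,0) = 3
Tile 5: (2,0)->(1,1) = 2
Tile 4: (2,1)->(1,0) = 2
Tile 7: (2,2)->(2,0) = 2
Sum: 1 + 3 + 3 + 1 + 3 + 2 + 2 + 2 = 17

Answer: 17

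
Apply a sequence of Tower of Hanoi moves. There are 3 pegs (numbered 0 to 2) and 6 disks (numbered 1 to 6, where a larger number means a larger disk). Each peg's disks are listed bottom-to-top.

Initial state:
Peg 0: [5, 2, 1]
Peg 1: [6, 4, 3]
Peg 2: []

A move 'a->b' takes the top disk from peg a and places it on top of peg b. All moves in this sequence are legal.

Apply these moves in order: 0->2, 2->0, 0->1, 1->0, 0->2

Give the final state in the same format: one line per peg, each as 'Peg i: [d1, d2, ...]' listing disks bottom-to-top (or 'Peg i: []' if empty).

After move 1 (0->2):
Peg 0: [5, 2]
Peg 1: [6, 4, 3]
Peg 2: [1]

After move 2 (2->0):
Peg 0: [5, 2, 1]
Peg 1: [6, 4, 3]
Peg 2: []

After move 3 (0->1):
Peg 0: [5, 2]
Peg 1: [6, 4, 3, 1]
Peg 2: []

After move 4 (1->0):
Peg 0: [5, 2, 1]
Peg 1: [6, 4, 3]
Peg 2: []

After move 5 (0->2):
Peg 0: [5, 2]
Peg 1: [6, 4, 3]
Peg 2: [1]

Answer: Peg 0: [5, 2]
Peg 1: [6, 4, 3]
Peg 2: [1]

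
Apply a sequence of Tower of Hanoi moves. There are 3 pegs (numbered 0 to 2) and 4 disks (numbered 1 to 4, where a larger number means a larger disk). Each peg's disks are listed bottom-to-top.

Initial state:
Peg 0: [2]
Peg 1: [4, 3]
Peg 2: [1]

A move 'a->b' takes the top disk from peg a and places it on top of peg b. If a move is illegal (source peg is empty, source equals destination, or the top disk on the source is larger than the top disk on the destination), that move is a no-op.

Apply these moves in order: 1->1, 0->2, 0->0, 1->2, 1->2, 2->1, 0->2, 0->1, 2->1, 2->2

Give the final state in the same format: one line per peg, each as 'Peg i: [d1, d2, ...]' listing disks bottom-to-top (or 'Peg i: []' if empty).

After move 1 (1->1):
Peg 0: [2]
Peg 1: [4, 3]
Peg 2: [1]

After move 2 (0->2):
Peg 0: [2]
Peg 1: [4, 3]
Peg 2: [1]

After move 3 (0->0):
Peg 0: [2]
Peg 1: [4, 3]
Peg 2: [1]

After move 4 (1->2):
Peg 0: [2]
Peg 1: [4, 3]
Peg 2: [1]

After move 5 (1->2):
Peg 0: [2]
Peg 1: [4, 3]
Peg 2: [1]

After move 6 (2->1):
Peg 0: [2]
Peg 1: [4, 3, 1]
Peg 2: []

After move 7 (0->2):
Peg 0: []
Peg 1: [4, 3, 1]
Peg 2: [2]

After move 8 (0->1):
Peg 0: []
Peg 1: [4, 3, 1]
Peg 2: [2]

After move 9 (2->1):
Peg 0: []
Peg 1: [4, 3, 1]
Peg 2: [2]

After move 10 (2->2):
Peg 0: []
Peg 1: [4, 3, 1]
Peg 2: [2]

Answer: Peg 0: []
Peg 1: [4, 3, 1]
Peg 2: [2]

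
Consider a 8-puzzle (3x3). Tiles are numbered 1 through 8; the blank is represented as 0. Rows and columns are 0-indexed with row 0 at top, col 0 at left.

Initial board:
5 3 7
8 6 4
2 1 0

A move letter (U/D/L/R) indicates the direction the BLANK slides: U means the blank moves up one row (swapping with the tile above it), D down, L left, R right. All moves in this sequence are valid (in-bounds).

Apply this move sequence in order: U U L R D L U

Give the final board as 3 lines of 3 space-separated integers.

Answer: 5 0 7
8 3 6
2 1 4

Derivation:
After move 1 (U):
5 3 7
8 6 0
2 1 4

After move 2 (U):
5 3 0
8 6 7
2 1 4

After move 3 (L):
5 0 3
8 6 7
2 1 4

After move 4 (R):
5 3 0
8 6 7
2 1 4

After move 5 (D):
5 3 7
8 6 0
2 1 4

After move 6 (L):
5 3 7
8 0 6
2 1 4

After move 7 (U):
5 0 7
8 3 6
2 1 4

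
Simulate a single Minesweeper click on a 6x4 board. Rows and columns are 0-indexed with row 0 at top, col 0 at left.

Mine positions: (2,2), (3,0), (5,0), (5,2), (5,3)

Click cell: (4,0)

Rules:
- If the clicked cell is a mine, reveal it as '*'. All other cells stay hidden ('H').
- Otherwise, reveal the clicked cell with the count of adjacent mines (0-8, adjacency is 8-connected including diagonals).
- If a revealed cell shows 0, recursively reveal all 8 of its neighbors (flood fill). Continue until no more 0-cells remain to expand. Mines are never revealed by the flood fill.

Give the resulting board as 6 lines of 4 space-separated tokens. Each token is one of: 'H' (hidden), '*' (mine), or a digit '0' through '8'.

H H H H
H H H H
H H H H
H H H H
2 H H H
H H H H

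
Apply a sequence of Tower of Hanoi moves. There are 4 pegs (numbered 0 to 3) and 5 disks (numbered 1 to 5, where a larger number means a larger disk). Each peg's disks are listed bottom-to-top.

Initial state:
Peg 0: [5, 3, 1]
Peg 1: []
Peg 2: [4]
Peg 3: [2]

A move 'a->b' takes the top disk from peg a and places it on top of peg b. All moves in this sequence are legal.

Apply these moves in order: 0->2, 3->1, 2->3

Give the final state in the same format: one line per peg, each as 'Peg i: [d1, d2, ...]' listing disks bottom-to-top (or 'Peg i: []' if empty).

After move 1 (0->2):
Peg 0: [5, 3]
Peg 1: []
Peg 2: [4, 1]
Peg 3: [2]

After move 2 (3->1):
Peg 0: [5, 3]
Peg 1: [2]
Peg 2: [4, 1]
Peg 3: []

After move 3 (2->3):
Peg 0: [5, 3]
Peg 1: [2]
Peg 2: [4]
Peg 3: [1]

Answer: Peg 0: [5, 3]
Peg 1: [2]
Peg 2: [4]
Peg 3: [1]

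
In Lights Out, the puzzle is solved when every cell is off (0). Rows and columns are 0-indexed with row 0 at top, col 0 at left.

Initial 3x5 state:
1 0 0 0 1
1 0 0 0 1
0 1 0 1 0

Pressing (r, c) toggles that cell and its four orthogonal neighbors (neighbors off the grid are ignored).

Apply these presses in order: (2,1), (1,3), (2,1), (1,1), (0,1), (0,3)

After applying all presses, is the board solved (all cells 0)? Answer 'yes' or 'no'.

Answer: yes

Derivation:
After press 1 at (2,1):
1 0 0 0 1
1 1 0 0 1
1 0 1 1 0

After press 2 at (1,3):
1 0 0 1 1
1 1 1 1 0
1 0 1 0 0

After press 3 at (2,1):
1 0 0 1 1
1 0 1 1 0
0 1 0 0 0

After press 4 at (1,1):
1 1 0 1 1
0 1 0 1 0
0 0 0 0 0

After press 5 at (0,1):
0 0 1 1 1
0 0 0 1 0
0 0 0 0 0

After press 6 at (0,3):
0 0 0 0 0
0 0 0 0 0
0 0 0 0 0

Lights still on: 0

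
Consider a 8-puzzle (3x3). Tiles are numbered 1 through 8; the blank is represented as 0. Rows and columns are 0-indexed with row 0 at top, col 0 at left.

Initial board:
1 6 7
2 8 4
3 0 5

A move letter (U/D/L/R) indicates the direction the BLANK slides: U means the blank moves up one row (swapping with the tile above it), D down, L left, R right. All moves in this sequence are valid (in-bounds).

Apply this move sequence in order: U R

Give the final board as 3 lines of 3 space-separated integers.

After move 1 (U):
1 6 7
2 0 4
3 8 5

After move 2 (R):
1 6 7
2 4 0
3 8 5

Answer: 1 6 7
2 4 0
3 8 5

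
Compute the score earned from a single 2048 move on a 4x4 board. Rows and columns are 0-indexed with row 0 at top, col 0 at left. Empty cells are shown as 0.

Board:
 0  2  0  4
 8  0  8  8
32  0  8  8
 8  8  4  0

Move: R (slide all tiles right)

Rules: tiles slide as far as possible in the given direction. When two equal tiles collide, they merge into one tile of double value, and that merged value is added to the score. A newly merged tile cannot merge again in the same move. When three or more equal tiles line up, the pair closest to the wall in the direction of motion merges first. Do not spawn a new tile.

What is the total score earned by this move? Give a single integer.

Slide right:
row 0: [0, 2, 0, 4] -> [0, 0, 2, 4]  score +0 (running 0)
row 1: [8, 0, 8, 8] -> [0, 0, 8, 16]  score +16 (running 16)
row 2: [32, 0, 8, 8] -> [0, 0, 32, 16]  score +16 (running 32)
row 3: [8, 8, 4, 0] -> [0, 0, 16, 4]  score +16 (running 48)
Board after move:
 0  0  2  4
 0  0  8 16
 0  0 32 16
 0  0 16  4

Answer: 48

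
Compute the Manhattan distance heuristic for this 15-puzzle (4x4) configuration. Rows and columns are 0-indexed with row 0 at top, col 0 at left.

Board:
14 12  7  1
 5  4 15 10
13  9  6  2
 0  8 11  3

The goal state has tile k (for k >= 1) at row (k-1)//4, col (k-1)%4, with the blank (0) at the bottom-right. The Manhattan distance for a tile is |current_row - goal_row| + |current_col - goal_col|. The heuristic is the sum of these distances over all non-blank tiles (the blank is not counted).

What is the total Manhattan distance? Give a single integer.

Tile 14: (0,0)->(3,1) = 4
Tile 12: (0,1)->(2,3) = 4
Tile 7: (0,2)->(1,2) = 1
Tile 1: (0,3)->(0,0) = 3
Tile 5: (1,0)->(1,0) = 0
Tile 4: (1,1)->(0,3) = 3
Tile 15: (1,2)->(3,2) = 2
Tile 10: (1,3)->(2,1) = 3
Tile 13: (2,0)->(3,0) = 1
Tile 9: (2,1)->(2,0) = 1
Tile 6: (2,2)->(1,1) = 2
Tile 2: (2,3)->(0,1) = 4
Tile 8: (3,1)->(1,3) = 4
Tile 11: (3,2)->(2,2) = 1
Tile 3: (3,3)->(0,2) = 4
Sum: 4 + 4 + 1 + 3 + 0 + 3 + 2 + 3 + 1 + 1 + 2 + 4 + 4 + 1 + 4 = 37

Answer: 37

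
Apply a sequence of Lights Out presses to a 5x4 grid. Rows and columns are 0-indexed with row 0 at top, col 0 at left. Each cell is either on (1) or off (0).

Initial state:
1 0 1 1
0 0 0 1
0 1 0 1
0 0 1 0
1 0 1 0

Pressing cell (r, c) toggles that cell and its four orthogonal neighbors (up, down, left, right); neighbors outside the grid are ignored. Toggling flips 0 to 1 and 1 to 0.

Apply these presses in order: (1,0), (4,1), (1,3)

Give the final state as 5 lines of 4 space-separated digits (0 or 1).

After press 1 at (1,0):
0 0 1 1
1 1 0 1
1 1 0 1
0 0 1 0
1 0 1 0

After press 2 at (4,1):
0 0 1 1
1 1 0 1
1 1 0 1
0 1 1 0
0 1 0 0

After press 3 at (1,3):
0 0 1 0
1 1 1 0
1 1 0 0
0 1 1 0
0 1 0 0

Answer: 0 0 1 0
1 1 1 0
1 1 0 0
0 1 1 0
0 1 0 0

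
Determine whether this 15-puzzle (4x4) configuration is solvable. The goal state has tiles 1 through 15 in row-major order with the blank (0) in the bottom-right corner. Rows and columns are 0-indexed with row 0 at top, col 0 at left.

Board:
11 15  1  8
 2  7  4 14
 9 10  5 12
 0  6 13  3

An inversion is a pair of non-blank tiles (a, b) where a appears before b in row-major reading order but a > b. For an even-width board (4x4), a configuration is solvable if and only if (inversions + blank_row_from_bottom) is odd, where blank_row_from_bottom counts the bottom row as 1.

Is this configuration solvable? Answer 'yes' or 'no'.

Inversions: 52
Blank is in row 3 (0-indexed from top), which is row 1 counting from the bottom (bottom = 1).
52 + 1 = 53, which is odd, so the puzzle is solvable.

Answer: yes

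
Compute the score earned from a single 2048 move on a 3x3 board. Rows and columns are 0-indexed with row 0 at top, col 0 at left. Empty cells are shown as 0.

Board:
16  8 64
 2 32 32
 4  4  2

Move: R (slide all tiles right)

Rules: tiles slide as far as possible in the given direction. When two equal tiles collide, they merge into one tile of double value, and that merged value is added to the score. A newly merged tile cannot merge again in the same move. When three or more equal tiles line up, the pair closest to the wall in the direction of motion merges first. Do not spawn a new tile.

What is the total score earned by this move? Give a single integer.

Answer: 72

Derivation:
Slide right:
row 0: [16, 8, 64] -> [16, 8, 64]  score +0 (running 0)
row 1: [2, 32, 32] -> [0, 2, 64]  score +64 (running 64)
row 2: [4, 4, 2] -> [0, 8, 2]  score +8 (running 72)
Board after move:
16  8 64
 0  2 64
 0  8  2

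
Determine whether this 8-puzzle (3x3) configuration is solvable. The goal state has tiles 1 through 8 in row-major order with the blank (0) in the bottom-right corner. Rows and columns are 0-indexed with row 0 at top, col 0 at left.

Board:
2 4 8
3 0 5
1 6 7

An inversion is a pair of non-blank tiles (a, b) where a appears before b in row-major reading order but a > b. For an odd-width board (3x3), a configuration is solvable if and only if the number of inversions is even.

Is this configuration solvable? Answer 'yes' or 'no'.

Inversions (pairs i<j in row-major order where tile[i] > tile[j] > 0): 10
10 is even, so the puzzle is solvable.

Answer: yes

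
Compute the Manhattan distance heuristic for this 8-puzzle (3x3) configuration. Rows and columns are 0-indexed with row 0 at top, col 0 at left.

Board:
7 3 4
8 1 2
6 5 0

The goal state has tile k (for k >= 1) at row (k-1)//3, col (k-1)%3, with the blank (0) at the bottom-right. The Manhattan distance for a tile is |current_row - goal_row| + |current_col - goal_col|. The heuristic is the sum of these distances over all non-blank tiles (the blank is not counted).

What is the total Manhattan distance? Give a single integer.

Answer: 16

Derivation:
Tile 7: at (0,0), goal (2,0), distance |0-2|+|0-0| = 2
Tile 3: at (0,1), goal (0,2), distance |0-0|+|1-2| = 1
Tile 4: at (0,2), goal (1,0), distance |0-1|+|2-0| = 3
Tile 8: at (1,0), goal (2,1), distance |1-2|+|0-1| = 2
Tile 1: at (1,1), goal (0,0), distance |1-0|+|1-0| = 2
Tile 2: at (1,2), goal (0,1), distance |1-0|+|2-1| = 2
Tile 6: at (2,0), goal (1,2), distance |2-1|+|0-2| = 3
Tile 5: at (2,1), goal (1,1), distance |2-1|+|1-1| = 1
Sum: 2 + 1 + 3 + 2 + 2 + 2 + 3 + 1 = 16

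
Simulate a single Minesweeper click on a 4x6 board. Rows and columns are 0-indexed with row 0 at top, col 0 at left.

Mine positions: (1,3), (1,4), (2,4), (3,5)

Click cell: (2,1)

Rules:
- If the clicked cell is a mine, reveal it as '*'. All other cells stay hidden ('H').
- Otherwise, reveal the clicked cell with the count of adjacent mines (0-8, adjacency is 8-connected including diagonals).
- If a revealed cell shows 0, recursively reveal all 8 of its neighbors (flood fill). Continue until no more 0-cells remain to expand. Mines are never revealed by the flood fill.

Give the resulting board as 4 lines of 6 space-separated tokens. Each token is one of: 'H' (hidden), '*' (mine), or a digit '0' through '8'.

0 0 1 H H H
0 0 1 H H H
0 0 1 3 H H
0 0 0 1 H H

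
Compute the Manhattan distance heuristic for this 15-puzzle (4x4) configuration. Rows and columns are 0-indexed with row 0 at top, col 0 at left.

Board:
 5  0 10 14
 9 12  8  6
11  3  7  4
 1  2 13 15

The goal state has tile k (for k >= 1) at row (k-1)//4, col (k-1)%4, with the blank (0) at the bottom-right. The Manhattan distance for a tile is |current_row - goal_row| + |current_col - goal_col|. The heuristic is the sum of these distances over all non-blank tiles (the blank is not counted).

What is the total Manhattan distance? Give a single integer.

Tile 5: at (0,0), goal (1,0), distance |0-1|+|0-0| = 1
Tile 10: at (0,2), goal (2,1), distance |0-2|+|2-1| = 3
Tile 14: at (0,3), goal (3,1), distance |0-3|+|3-1| = 5
Tile 9: at (1,0), goal (2,0), distance |1-2|+|0-0| = 1
Tile 12: at (1,1), goal (2,3), distance |1-2|+|1-3| = 3
Tile 8: at (1,2), goal (1,3), distance |1-1|+|2-3| = 1
Tile 6: at (1,3), goal (1,1), distance |1-1|+|3-1| = 2
Tile 11: at (2,0), goal (2,2), distance |2-2|+|0-2| = 2
Tile 3: at (2,1), goal (0,2), distance |2-0|+|1-2| = 3
Tile 7: at (2,2), goal (1,2), distance |2-1|+|2-2| = 1
Tile 4: at (2,3), goal (0,3), distance |2-0|+|3-3| = 2
Tile 1: at (3,0), goal (0,0), distance |3-0|+|0-0| = 3
Tile 2: at (3,1), goal (0,1), distance |3-0|+|1-1| = 3
Tile 13: at (3,2), goal (3,0), distance |3-3|+|2-0| = 2
Tile 15: at (3,3), goal (3,2), distance |3-3|+|3-2| = 1
Sum: 1 + 3 + 5 + 1 + 3 + 1 + 2 + 2 + 3 + 1 + 2 + 3 + 3 + 2 + 1 = 33

Answer: 33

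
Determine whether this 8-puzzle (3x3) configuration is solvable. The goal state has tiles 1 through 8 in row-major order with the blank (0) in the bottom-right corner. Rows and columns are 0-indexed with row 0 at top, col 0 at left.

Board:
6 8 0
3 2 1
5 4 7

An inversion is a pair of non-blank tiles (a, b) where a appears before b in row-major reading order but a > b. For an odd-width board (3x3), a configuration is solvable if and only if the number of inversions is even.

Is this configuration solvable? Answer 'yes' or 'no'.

Answer: no

Derivation:
Inversions (pairs i<j in row-major order where tile[i] > tile[j] > 0): 15
15 is odd, so the puzzle is not solvable.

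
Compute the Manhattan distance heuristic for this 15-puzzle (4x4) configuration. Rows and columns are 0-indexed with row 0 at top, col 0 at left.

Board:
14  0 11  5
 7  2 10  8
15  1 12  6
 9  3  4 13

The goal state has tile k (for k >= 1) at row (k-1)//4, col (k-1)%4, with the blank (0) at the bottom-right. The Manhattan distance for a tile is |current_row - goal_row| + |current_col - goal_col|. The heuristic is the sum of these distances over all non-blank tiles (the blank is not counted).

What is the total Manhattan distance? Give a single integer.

Answer: 37

Derivation:
Tile 14: (0,0)->(3,1) = 4
Tile 11: (0,2)->(2,2) = 2
Tile 5: (0,3)->(1,0) = 4
Tile 7: (1,0)->(1,2) = 2
Tile 2: (1,1)->(0,1) = 1
Tile 10: (1,2)->(2,1) = 2
Tile 8: (1,3)->(1,3) = 0
Tile 15: (2,0)->(3,2) = 3
Tile 1: (2,1)->(0,0) = 3
Tile 12: (2,2)->(2,3) = 1
Tile 6: (2,3)->(1,1) = 3
Tile 9: (3,0)->(2,0) = 1
Tile 3: (3,1)->(0,2) = 4
Tile 4: (3,2)->(0,3) = 4
Tile 13: (3,3)->(3,0) = 3
Sum: 4 + 2 + 4 + 2 + 1 + 2 + 0 + 3 + 3 + 1 + 3 + 1 + 4 + 4 + 3 = 37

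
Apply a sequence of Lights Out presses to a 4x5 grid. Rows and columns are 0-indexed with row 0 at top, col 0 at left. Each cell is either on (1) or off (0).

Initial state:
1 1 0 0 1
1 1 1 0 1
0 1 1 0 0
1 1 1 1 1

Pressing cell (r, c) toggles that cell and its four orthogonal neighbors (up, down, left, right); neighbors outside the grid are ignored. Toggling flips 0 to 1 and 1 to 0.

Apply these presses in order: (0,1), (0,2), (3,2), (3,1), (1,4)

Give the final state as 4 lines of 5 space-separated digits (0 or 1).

After press 1 at (0,1):
0 0 1 0 1
1 0 1 0 1
0 1 1 0 0
1 1 1 1 1

After press 2 at (0,2):
0 1 0 1 1
1 0 0 0 1
0 1 1 0 0
1 1 1 1 1

After press 3 at (3,2):
0 1 0 1 1
1 0 0 0 1
0 1 0 0 0
1 0 0 0 1

After press 4 at (3,1):
0 1 0 1 1
1 0 0 0 1
0 0 0 0 0
0 1 1 0 1

After press 5 at (1,4):
0 1 0 1 0
1 0 0 1 0
0 0 0 0 1
0 1 1 0 1

Answer: 0 1 0 1 0
1 0 0 1 0
0 0 0 0 1
0 1 1 0 1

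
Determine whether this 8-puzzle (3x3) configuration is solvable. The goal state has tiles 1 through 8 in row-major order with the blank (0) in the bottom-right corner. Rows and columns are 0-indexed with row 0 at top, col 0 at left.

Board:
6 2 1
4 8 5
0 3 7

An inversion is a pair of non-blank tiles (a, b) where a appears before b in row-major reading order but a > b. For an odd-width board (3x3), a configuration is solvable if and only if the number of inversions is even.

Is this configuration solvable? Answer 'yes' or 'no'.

Inversions (pairs i<j in row-major order where tile[i] > tile[j] > 0): 11
11 is odd, so the puzzle is not solvable.

Answer: no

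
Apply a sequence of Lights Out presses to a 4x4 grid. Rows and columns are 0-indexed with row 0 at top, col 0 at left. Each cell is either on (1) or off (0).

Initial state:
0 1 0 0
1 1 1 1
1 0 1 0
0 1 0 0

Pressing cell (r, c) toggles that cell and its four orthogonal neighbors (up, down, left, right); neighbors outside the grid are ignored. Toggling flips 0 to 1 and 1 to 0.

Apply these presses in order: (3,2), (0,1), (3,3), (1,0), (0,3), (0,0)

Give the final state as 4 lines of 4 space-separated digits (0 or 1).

After press 1 at (3,2):
0 1 0 0
1 1 1 1
1 0 0 0
0 0 1 1

After press 2 at (0,1):
1 0 1 0
1 0 1 1
1 0 0 0
0 0 1 1

After press 3 at (3,3):
1 0 1 0
1 0 1 1
1 0 0 1
0 0 0 0

After press 4 at (1,0):
0 0 1 0
0 1 1 1
0 0 0 1
0 0 0 0

After press 5 at (0,3):
0 0 0 1
0 1 1 0
0 0 0 1
0 0 0 0

After press 6 at (0,0):
1 1 0 1
1 1 1 0
0 0 0 1
0 0 0 0

Answer: 1 1 0 1
1 1 1 0
0 0 0 1
0 0 0 0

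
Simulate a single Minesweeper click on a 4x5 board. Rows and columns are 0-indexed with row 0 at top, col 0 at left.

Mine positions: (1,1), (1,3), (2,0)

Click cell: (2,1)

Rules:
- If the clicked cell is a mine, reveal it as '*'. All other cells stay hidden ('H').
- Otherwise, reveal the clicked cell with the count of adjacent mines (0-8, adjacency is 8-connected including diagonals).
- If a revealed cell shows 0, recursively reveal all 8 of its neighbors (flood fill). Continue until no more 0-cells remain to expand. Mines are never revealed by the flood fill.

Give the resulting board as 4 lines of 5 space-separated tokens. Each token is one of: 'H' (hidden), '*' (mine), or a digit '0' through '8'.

H H H H H
H H H H H
H 2 H H H
H H H H H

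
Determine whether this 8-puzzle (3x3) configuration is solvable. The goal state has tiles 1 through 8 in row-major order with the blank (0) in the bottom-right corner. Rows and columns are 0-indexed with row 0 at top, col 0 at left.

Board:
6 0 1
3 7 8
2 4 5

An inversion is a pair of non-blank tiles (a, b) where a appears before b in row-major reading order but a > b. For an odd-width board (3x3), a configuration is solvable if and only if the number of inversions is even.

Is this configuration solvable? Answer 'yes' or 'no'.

Answer: yes

Derivation:
Inversions (pairs i<j in row-major order where tile[i] > tile[j] > 0): 12
12 is even, so the puzzle is solvable.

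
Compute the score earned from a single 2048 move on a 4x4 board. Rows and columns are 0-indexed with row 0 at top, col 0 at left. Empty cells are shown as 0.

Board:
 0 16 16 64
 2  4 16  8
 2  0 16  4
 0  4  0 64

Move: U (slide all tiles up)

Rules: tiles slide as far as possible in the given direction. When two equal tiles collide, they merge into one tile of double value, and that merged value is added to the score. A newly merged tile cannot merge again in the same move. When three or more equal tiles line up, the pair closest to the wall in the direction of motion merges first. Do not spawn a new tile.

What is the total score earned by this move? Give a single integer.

Slide up:
col 0: [0, 2, 2, 0] -> [4, 0, 0, 0]  score +4 (running 4)
col 1: [16, 4, 0, 4] -> [16, 8, 0, 0]  score +8 (running 12)
col 2: [16, 16, 16, 0] -> [32, 16, 0, 0]  score +32 (running 44)
col 3: [64, 8, 4, 64] -> [64, 8, 4, 64]  score +0 (running 44)
Board after move:
 4 16 32 64
 0  8 16  8
 0  0  0  4
 0  0  0 64

Answer: 44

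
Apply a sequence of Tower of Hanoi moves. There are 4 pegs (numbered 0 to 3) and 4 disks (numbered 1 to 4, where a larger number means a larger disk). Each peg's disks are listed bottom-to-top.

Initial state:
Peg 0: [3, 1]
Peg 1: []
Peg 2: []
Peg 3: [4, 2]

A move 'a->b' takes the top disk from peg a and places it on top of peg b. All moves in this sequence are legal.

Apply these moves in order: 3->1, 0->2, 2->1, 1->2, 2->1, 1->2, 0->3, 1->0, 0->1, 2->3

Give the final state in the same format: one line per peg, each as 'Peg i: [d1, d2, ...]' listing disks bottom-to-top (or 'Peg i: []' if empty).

Answer: Peg 0: []
Peg 1: [2]
Peg 2: []
Peg 3: [4, 3, 1]

Derivation:
After move 1 (3->1):
Peg 0: [3, 1]
Peg 1: [2]
Peg 2: []
Peg 3: [4]

After move 2 (0->2):
Peg 0: [3]
Peg 1: [2]
Peg 2: [1]
Peg 3: [4]

After move 3 (2->1):
Peg 0: [3]
Peg 1: [2, 1]
Peg 2: []
Peg 3: [4]

After move 4 (1->2):
Peg 0: [3]
Peg 1: [2]
Peg 2: [1]
Peg 3: [4]

After move 5 (2->1):
Peg 0: [3]
Peg 1: [2, 1]
Peg 2: []
Peg 3: [4]

After move 6 (1->2):
Peg 0: [3]
Peg 1: [2]
Peg 2: [1]
Peg 3: [4]

After move 7 (0->3):
Peg 0: []
Peg 1: [2]
Peg 2: [1]
Peg 3: [4, 3]

After move 8 (1->0):
Peg 0: [2]
Peg 1: []
Peg 2: [1]
Peg 3: [4, 3]

After move 9 (0->1):
Peg 0: []
Peg 1: [2]
Peg 2: [1]
Peg 3: [4, 3]

After move 10 (2->3):
Peg 0: []
Peg 1: [2]
Peg 2: []
Peg 3: [4, 3, 1]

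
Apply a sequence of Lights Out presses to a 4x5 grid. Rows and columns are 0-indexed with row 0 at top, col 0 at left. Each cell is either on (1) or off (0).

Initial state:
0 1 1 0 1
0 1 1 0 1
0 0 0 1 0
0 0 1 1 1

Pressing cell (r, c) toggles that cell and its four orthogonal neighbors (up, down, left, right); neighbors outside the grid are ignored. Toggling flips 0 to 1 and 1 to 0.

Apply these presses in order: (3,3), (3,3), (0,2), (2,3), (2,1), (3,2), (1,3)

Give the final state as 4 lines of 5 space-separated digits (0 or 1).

Answer: 0 0 0 0 1
0 0 1 0 0
1 1 1 1 1
0 0 0 1 1

Derivation:
After press 1 at (3,3):
0 1 1 0 1
0 1 1 0 1
0 0 0 0 0
0 0 0 0 0

After press 2 at (3,3):
0 1 1 0 1
0 1 1 0 1
0 0 0 1 0
0 0 1 1 1

After press 3 at (0,2):
0 0 0 1 1
0 1 0 0 1
0 0 0 1 0
0 0 1 1 1

After press 4 at (2,3):
0 0 0 1 1
0 1 0 1 1
0 0 1 0 1
0 0 1 0 1

After press 5 at (2,1):
0 0 0 1 1
0 0 0 1 1
1 1 0 0 1
0 1 1 0 1

After press 6 at (3,2):
0 0 0 1 1
0 0 0 1 1
1 1 1 0 1
0 0 0 1 1

After press 7 at (1,3):
0 0 0 0 1
0 0 1 0 0
1 1 1 1 1
0 0 0 1 1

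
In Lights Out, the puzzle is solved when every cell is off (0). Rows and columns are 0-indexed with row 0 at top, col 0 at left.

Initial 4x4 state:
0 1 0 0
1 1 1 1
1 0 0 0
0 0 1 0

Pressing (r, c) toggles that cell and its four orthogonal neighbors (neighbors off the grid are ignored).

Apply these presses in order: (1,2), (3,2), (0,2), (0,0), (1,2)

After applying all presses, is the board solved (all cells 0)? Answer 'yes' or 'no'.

After press 1 at (1,2):
0 1 1 0
1 0 0 0
1 0 1 0
0 0 1 0

After press 2 at (3,2):
0 1 1 0
1 0 0 0
1 0 0 0
0 1 0 1

After press 3 at (0,2):
0 0 0 1
1 0 1 0
1 0 0 0
0 1 0 1

After press 4 at (0,0):
1 1 0 1
0 0 1 0
1 0 0 0
0 1 0 1

After press 5 at (1,2):
1 1 1 1
0 1 0 1
1 0 1 0
0 1 0 1

Lights still on: 10

Answer: no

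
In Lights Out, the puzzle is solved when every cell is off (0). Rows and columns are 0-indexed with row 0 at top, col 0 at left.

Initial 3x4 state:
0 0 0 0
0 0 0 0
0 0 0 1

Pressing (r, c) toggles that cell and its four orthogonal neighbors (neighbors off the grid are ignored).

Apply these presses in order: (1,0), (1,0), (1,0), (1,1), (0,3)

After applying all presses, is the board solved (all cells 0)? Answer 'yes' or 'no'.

Answer: no

Derivation:
After press 1 at (1,0):
1 0 0 0
1 1 0 0
1 0 0 1

After press 2 at (1,0):
0 0 0 0
0 0 0 0
0 0 0 1

After press 3 at (1,0):
1 0 0 0
1 1 0 0
1 0 0 1

After press 4 at (1,1):
1 1 0 0
0 0 1 0
1 1 0 1

After press 5 at (0,3):
1 1 1 1
0 0 1 1
1 1 0 1

Lights still on: 9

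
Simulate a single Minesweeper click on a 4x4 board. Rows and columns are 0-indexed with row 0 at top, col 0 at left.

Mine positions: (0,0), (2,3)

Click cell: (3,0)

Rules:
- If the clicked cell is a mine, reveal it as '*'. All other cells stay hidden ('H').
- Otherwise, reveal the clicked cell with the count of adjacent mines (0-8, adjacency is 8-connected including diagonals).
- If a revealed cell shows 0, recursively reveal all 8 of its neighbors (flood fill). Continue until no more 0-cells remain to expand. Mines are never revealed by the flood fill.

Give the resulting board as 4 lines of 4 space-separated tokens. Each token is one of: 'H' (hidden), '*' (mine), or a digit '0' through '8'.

H H H H
1 1 1 H
0 0 1 H
0 0 1 H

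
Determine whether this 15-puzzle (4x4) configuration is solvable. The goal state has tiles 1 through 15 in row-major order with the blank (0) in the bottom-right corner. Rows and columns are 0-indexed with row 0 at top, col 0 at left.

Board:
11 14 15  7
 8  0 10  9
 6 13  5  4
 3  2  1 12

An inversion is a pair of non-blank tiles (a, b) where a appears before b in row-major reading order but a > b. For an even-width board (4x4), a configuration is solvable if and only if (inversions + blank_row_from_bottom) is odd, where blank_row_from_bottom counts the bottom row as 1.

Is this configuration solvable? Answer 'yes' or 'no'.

Answer: yes

Derivation:
Inversions: 80
Blank is in row 1 (0-indexed from top), which is row 3 counting from the bottom (bottom = 1).
80 + 3 = 83, which is odd, so the puzzle is solvable.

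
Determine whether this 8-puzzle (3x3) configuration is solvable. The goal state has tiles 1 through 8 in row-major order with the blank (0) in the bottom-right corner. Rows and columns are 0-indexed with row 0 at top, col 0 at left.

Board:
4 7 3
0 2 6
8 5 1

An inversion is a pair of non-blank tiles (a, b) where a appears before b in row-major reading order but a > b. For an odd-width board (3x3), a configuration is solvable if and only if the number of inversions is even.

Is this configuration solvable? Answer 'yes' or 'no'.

Answer: yes

Derivation:
Inversions (pairs i<j in row-major order where tile[i] > tile[j] > 0): 16
16 is even, so the puzzle is solvable.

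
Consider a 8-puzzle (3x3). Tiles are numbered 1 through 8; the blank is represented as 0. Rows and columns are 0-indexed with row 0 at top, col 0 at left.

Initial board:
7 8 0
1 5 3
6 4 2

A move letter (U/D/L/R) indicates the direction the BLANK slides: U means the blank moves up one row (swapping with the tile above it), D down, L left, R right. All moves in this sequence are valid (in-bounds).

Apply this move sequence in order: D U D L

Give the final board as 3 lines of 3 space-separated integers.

After move 1 (D):
7 8 3
1 5 0
6 4 2

After move 2 (U):
7 8 0
1 5 3
6 4 2

After move 3 (D):
7 8 3
1 5 0
6 4 2

After move 4 (L):
7 8 3
1 0 5
6 4 2

Answer: 7 8 3
1 0 5
6 4 2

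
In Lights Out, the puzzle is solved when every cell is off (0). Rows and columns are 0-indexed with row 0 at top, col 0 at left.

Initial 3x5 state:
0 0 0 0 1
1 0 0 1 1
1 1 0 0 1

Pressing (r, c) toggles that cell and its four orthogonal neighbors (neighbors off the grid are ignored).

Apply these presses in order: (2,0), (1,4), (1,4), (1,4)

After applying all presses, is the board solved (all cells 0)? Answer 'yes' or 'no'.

After press 1 at (2,0):
0 0 0 0 1
0 0 0 1 1
0 0 0 0 1

After press 2 at (1,4):
0 0 0 0 0
0 0 0 0 0
0 0 0 0 0

After press 3 at (1,4):
0 0 0 0 1
0 0 0 1 1
0 0 0 0 1

After press 4 at (1,4):
0 0 0 0 0
0 0 0 0 0
0 0 0 0 0

Lights still on: 0

Answer: yes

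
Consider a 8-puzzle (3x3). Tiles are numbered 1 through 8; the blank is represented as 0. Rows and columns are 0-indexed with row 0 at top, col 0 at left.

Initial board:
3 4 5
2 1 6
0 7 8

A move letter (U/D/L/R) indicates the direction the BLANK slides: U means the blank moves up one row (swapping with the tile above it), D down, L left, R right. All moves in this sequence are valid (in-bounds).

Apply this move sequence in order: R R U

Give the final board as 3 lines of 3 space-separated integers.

After move 1 (R):
3 4 5
2 1 6
7 0 8

After move 2 (R):
3 4 5
2 1 6
7 8 0

After move 3 (U):
3 4 5
2 1 0
7 8 6

Answer: 3 4 5
2 1 0
7 8 6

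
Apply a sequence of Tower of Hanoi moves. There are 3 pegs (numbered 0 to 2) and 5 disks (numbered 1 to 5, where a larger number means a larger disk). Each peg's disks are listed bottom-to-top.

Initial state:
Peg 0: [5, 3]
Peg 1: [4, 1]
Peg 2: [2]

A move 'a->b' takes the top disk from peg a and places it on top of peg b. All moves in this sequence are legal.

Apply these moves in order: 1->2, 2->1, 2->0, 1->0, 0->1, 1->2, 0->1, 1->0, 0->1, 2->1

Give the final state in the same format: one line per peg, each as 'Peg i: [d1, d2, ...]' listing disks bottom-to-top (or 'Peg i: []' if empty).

Answer: Peg 0: [5, 3]
Peg 1: [4, 2, 1]
Peg 2: []

Derivation:
After move 1 (1->2):
Peg 0: [5, 3]
Peg 1: [4]
Peg 2: [2, 1]

After move 2 (2->1):
Peg 0: [5, 3]
Peg 1: [4, 1]
Peg 2: [2]

After move 3 (2->0):
Peg 0: [5, 3, 2]
Peg 1: [4, 1]
Peg 2: []

After move 4 (1->0):
Peg 0: [5, 3, 2, 1]
Peg 1: [4]
Peg 2: []

After move 5 (0->1):
Peg 0: [5, 3, 2]
Peg 1: [4, 1]
Peg 2: []

After move 6 (1->2):
Peg 0: [5, 3, 2]
Peg 1: [4]
Peg 2: [1]

After move 7 (0->1):
Peg 0: [5, 3]
Peg 1: [4, 2]
Peg 2: [1]

After move 8 (1->0):
Peg 0: [5, 3, 2]
Peg 1: [4]
Peg 2: [1]

After move 9 (0->1):
Peg 0: [5, 3]
Peg 1: [4, 2]
Peg 2: [1]

After move 10 (2->1):
Peg 0: [5, 3]
Peg 1: [4, 2, 1]
Peg 2: []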